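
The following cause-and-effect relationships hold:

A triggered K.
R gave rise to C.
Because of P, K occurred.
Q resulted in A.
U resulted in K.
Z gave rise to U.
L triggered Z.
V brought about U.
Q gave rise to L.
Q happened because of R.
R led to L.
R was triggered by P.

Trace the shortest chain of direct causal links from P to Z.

P → R → L → Z

P → R
R → L
L → Z
Length: 3 steps.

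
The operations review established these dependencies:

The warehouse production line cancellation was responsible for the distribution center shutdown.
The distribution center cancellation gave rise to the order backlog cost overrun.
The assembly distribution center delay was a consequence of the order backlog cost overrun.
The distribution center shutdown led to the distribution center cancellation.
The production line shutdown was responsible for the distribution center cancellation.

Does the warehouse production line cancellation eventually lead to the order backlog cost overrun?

Yes

There is a causal chain: the warehouse production line cancellation → the distribution center shutdown → the distribution center cancellation → the order backlog cost overrun.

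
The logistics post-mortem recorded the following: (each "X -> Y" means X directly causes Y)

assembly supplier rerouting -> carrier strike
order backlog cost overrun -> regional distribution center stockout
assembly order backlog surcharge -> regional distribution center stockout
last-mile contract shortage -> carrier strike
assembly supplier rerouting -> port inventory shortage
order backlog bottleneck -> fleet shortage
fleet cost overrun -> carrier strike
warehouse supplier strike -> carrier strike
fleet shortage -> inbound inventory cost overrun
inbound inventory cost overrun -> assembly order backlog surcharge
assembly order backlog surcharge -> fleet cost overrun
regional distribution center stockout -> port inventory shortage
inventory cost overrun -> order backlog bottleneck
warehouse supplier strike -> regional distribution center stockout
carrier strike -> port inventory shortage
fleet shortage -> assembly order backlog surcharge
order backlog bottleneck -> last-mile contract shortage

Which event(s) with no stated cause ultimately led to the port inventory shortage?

Tracing upstream from the port inventory shortage: the port inventory shortage ← the regional distribution center stockout ← the order backlog cost overrun.
A separate upstream branch: the port inventory shortage ← the carrier strike ← the last-mile contract shortage ← the order backlog bottleneck ← the inventory cost overrun.
A separate upstream branch: the port inventory shortage ← the regional distribution center stockout ← the warehouse supplier strike.
A separate upstream branch: the port inventory shortage ← the assembly supplier rerouting.
Each of those chain origins has no stated cause.

the assembly supplier rerouting, the inventory cost overrun, the order backlog cost overrun, the warehouse supplier strike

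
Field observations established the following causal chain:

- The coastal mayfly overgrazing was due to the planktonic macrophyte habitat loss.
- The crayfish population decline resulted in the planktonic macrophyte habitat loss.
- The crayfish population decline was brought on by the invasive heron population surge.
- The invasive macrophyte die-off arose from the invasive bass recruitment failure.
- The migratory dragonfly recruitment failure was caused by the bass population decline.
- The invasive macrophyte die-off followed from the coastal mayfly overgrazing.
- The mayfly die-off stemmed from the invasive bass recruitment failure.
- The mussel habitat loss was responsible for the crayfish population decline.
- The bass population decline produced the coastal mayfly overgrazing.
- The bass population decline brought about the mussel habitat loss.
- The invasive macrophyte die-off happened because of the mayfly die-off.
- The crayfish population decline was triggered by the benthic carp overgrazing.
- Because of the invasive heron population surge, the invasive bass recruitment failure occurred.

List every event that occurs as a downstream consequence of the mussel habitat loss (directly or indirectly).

Direct effects: the crayfish population decline.
2 steps out: the planktonic macrophyte habitat loss.
3 steps out: the coastal mayfly overgrazing.
4 steps out: the invasive macrophyte die-off.
Not reachable from it: the bass population decline, the benthic carp overgrazing, the invasive heron population surge, the migratory dragonfly recruitment failure, the invasive bass recruitment failure, the mayfly die-off.

the coastal mayfly overgrazing, the crayfish population decline, the invasive macrophyte die-off, the planktonic macrophyte habitat loss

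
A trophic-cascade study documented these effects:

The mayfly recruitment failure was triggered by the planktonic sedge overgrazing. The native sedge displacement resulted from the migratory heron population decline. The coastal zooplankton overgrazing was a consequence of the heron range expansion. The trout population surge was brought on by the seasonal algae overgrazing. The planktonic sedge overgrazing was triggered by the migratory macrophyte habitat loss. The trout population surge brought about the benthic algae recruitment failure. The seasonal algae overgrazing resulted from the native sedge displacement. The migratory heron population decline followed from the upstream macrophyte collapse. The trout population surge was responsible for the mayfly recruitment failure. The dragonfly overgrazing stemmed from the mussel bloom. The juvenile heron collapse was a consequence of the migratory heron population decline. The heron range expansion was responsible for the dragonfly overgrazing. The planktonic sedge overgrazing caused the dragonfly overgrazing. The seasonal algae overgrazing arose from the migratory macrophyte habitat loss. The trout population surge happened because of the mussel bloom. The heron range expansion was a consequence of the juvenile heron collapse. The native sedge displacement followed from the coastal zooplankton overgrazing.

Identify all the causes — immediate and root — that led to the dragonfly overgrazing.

the heron range expansion, the juvenile heron collapse, the migratory heron population decline, the migratory macrophyte habitat loss, the mussel bloom, the planktonic sedge overgrazing, the upstream macrophyte collapse

Immediate causes of the dragonfly overgrazing: the planktonic sedge overgrazing, the heron range expansion, the mussel bloom.
Further upstream: the upstream macrophyte collapse, the migratory heron population decline, the migratory macrophyte habitat loss, the juvenile heron collapse.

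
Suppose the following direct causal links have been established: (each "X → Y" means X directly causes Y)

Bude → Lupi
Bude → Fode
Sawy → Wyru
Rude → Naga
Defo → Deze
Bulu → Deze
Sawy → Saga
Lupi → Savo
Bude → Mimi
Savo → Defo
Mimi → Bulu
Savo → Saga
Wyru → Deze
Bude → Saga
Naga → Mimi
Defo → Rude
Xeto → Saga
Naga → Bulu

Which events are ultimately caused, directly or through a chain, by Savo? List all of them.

Bulu, Defo, Deze, Mimi, Naga, Rude, Saga

Direct effects: Defo, Saga.
2 steps out: Rude, Deze.
3 steps out: Naga.
4 steps out: Mimi, Bulu.
Not reachable from it: Bude, Fode, Xeto, Lupi, Sawy, Wyru.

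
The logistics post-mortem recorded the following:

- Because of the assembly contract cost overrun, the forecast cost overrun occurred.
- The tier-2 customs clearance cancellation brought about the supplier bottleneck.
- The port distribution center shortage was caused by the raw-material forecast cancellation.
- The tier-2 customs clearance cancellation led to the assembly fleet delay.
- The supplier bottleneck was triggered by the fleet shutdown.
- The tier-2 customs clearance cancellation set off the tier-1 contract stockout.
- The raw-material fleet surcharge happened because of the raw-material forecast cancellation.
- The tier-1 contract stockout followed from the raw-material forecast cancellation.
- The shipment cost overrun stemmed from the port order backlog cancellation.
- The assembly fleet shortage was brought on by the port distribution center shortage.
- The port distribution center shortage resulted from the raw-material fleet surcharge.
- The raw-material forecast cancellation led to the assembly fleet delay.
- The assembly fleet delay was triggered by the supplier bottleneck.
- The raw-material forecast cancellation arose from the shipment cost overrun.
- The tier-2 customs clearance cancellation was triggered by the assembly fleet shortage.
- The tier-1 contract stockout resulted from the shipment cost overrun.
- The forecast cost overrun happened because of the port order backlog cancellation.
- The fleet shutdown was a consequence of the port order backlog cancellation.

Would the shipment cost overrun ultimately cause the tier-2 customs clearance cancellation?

There is a causal chain: the shipment cost overrun → the raw-material forecast cancellation → the port distribution center shortage → the assembly fleet shortage → the tier-2 customs clearance cancellation.

Yes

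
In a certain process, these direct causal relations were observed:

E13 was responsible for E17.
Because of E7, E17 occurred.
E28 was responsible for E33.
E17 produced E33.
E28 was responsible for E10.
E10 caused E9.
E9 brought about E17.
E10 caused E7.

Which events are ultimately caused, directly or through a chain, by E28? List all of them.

Direct effects: E10, E33.
2 steps out: E9, E7.
3 steps out: E17.
Not reachable from it: E13.

E10, E17, E33, E7, E9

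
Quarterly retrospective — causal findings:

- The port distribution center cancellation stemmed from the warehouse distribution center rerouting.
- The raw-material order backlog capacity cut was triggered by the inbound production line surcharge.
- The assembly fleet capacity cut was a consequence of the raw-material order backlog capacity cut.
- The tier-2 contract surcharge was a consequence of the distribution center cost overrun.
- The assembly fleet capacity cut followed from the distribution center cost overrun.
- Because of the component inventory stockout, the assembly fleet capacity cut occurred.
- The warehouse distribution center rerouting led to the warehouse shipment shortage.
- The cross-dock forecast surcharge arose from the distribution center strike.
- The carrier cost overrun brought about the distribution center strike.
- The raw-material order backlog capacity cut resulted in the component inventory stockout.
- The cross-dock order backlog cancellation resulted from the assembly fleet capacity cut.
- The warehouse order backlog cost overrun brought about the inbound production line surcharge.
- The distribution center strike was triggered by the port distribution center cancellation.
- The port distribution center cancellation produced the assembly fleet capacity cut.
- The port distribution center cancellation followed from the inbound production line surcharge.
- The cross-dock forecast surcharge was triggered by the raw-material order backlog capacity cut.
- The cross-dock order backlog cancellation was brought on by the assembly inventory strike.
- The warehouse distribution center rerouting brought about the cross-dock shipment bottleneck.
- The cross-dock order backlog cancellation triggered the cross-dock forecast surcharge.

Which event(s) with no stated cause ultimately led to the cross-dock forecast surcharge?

the assembly inventory strike, the carrier cost overrun, the distribution center cost overrun, the warehouse distribution center rerouting, the warehouse order backlog cost overrun

Tracing upstream from the cross-dock forecast surcharge: the cross-dock forecast surcharge ← the distribution center strike ← the port distribution center cancellation ← the warehouse distribution center rerouting.
A separate upstream branch: the cross-dock forecast surcharge ← the raw-material order backlog capacity cut ← the inbound production line surcharge ← the warehouse order backlog cost overrun.
A separate upstream branch: the cross-dock forecast surcharge ← the distribution center strike ← the carrier cost overrun.
A separate upstream branch: the cross-dock forecast surcharge ← the cross-dock order backlog cancellation ← the assembly inventory strike.
A separate upstream branch: the cross-dock forecast surcharge ← the cross-dock order backlog cancellation ← the assembly fleet capacity cut ← the distribution center cost overrun.
Each of those chain origins has no stated cause.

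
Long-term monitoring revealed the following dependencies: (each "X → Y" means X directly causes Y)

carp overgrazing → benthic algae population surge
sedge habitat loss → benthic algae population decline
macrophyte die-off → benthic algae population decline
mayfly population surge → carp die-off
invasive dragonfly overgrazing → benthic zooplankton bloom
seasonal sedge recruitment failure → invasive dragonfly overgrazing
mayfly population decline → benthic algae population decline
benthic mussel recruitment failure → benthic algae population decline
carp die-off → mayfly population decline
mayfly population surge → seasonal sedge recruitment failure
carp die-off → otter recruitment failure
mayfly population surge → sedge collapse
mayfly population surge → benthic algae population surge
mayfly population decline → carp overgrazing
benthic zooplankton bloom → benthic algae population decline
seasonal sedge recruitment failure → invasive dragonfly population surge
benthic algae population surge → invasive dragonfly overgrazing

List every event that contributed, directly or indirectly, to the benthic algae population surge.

the carp die-off, the carp overgrazing, the mayfly population decline, the mayfly population surge

Immediate causes of the benthic algae population surge: the mayfly population surge, the carp overgrazing.
Further upstream: the carp die-off, the mayfly population decline.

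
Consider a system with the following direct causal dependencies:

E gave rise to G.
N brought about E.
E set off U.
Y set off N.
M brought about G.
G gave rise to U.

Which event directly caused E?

Upstream contributors include Y, but only N feeds directly into E.

N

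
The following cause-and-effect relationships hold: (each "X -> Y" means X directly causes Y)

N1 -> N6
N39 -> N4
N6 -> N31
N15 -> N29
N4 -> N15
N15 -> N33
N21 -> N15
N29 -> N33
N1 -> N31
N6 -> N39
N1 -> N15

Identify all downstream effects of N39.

N15, N29, N33, N4

Direct effects: N4.
2 steps out: N15.
3 steps out: N29, N33.
Not reachable from it: N1, N6, N31, N21.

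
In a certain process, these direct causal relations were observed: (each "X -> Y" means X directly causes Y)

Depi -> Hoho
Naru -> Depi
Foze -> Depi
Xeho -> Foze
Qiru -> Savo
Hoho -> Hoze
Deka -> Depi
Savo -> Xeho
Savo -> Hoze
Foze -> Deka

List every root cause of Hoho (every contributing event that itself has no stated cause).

Naru, Qiru

Tracing upstream from Hoho: Hoho ← Depi ← Foze ← Xeho ← Savo ← Qiru.
A separate upstream branch: Hoho ← Depi ← Naru.
Each of those chain origins has no stated cause.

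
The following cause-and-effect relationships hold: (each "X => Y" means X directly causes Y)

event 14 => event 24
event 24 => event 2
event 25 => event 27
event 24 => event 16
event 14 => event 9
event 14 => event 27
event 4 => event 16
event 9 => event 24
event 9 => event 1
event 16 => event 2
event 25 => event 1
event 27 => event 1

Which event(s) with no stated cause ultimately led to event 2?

Tracing upstream from event 2: event 2 ← event 24 ← event 14.
A separate upstream branch: event 2 ← event 16 ← event 4.
Each of those chain origins has no stated cause.

event 14, event 4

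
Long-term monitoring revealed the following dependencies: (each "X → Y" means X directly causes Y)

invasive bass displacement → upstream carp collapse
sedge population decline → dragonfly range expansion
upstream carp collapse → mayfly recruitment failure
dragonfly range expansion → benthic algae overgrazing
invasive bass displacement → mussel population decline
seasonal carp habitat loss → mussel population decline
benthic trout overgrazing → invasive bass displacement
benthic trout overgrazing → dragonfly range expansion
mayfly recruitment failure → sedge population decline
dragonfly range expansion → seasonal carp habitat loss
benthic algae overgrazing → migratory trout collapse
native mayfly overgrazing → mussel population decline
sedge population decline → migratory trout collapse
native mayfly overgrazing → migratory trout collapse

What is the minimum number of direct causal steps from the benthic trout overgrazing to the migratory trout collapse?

3

Shortest chain: the benthic trout overgrazing → the dragonfly range expansion → the benthic algae overgrazing → the migratory trout collapse.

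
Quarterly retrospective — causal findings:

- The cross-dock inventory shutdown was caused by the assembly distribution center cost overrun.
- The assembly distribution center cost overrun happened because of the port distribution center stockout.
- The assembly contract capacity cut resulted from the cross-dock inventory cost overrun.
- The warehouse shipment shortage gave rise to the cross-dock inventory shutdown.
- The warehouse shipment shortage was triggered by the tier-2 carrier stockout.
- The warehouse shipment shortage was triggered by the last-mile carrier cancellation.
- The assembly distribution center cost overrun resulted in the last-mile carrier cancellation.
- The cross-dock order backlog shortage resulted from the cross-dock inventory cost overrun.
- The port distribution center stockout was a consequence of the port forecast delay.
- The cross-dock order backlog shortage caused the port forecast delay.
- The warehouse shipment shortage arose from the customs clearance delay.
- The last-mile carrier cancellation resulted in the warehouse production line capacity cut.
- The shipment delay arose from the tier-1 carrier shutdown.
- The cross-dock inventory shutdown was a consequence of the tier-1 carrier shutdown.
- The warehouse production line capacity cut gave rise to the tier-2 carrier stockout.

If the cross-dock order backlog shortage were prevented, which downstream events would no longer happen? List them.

Downstream of the cross-dock order backlog shortage: the port forecast delay, the port distribution center stockout, the assembly distribution center cost overrun, the last-mile carrier cancellation, the warehouse production line capacity cut, the tier-2 carrier stockout, the warehouse shipment shortage, the cross-dock inventory shutdown.
Of those, still caused via another path: the warehouse shipment shortage, the cross-dock inventory shutdown.
The remainder have no surviving cause.

the assembly distribution center cost overrun, the last-mile carrier cancellation, the port distribution center stockout, the port forecast delay, the tier-2 carrier stockout, the warehouse production line capacity cut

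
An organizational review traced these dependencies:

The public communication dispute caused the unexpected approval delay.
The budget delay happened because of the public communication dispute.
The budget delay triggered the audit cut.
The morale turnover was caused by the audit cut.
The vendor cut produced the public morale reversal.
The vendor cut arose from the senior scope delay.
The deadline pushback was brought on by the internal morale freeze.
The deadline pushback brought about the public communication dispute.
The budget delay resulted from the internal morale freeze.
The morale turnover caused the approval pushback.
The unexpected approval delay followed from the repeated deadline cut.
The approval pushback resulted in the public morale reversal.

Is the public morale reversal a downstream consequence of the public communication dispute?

Yes

There is a causal chain: the public communication dispute → the budget delay → the audit cut → the morale turnover → the approval pushback → the public morale reversal.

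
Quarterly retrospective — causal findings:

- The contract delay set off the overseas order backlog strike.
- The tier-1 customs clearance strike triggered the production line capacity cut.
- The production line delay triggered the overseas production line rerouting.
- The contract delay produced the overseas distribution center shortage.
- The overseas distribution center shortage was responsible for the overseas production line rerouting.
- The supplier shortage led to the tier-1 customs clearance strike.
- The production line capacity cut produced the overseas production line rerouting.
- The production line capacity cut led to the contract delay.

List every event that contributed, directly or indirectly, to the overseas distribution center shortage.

Immediate cause of the overseas distribution center shortage: the contract delay.
Further upstream: the supplier shortage, the tier-1 customs clearance strike, the production line capacity cut.

the contract delay, the production line capacity cut, the supplier shortage, the tier-1 customs clearance strike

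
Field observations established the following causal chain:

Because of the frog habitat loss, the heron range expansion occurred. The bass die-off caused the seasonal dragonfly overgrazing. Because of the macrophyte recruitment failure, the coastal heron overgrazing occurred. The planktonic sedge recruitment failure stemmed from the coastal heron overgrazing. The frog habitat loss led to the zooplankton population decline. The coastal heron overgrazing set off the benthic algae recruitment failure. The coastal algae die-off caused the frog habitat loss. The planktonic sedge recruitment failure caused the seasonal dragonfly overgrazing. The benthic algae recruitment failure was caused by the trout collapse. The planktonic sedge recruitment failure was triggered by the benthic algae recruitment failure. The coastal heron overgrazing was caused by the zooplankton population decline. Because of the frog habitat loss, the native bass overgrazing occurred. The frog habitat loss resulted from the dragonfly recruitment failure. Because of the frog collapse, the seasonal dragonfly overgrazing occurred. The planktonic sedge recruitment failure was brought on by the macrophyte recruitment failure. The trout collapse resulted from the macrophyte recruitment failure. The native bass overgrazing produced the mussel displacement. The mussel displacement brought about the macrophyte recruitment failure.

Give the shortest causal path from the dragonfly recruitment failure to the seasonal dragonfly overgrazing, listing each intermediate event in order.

the dragonfly recruitment failure → the frog habitat loss → the zooplankton population decline → the coastal heron overgrazing → the planktonic sedge recruitment failure → the seasonal dragonfly overgrazing

the dragonfly recruitment failure → the frog habitat loss
the frog habitat loss → the zooplankton population decline
the zooplankton population decline → the coastal heron overgrazing
the coastal heron overgrazing → the planktonic sedge recruitment failure
the planktonic sedge recruitment failure → the seasonal dragonfly overgrazing
Length: 5 steps.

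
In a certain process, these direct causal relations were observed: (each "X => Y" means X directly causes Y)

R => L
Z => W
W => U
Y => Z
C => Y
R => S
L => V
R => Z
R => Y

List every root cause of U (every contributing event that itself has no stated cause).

C, R

Tracing upstream from U: U ← W ← Z ← R.
A separate upstream branch: U ← W ← Z ← Y ← C.
Each of those chain origins has no stated cause.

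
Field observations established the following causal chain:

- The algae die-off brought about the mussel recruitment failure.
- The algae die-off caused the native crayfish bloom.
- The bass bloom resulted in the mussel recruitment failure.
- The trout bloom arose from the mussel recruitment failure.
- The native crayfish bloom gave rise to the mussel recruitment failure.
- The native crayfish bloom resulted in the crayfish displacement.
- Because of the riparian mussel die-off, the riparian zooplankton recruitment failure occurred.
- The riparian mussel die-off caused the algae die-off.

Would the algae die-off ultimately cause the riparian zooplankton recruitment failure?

The algae die-off leads to the native crayfish bloom, the mussel recruitment failure, the crayfish displacement, the trout bloom; the riparian zooplankton recruitment failure is not among them.

No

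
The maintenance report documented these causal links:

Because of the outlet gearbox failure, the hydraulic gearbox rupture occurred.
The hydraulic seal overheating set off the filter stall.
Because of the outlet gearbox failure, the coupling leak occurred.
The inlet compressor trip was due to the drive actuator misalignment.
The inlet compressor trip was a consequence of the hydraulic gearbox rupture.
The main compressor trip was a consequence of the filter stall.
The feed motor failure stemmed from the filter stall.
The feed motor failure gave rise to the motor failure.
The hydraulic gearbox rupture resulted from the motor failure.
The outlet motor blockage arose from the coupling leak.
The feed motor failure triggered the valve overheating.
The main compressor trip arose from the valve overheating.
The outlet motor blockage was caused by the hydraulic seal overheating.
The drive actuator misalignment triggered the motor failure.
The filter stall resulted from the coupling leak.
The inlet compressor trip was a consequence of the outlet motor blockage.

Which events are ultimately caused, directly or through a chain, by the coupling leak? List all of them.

Direct effects: the outlet motor blockage, the filter stall.
2 steps out: the feed motor failure, the main compressor trip, the inlet compressor trip.
3 steps out: the motor failure, the valve overheating.
4 steps out: the hydraulic gearbox rupture.
Not reachable from it: the outlet gearbox failure, the hydraulic seal overheating, the drive actuator misalignment.

the feed motor failure, the filter stall, the hydraulic gearbox rupture, the inlet compressor trip, the main compressor trip, the motor failure, the outlet motor blockage, the valve overheating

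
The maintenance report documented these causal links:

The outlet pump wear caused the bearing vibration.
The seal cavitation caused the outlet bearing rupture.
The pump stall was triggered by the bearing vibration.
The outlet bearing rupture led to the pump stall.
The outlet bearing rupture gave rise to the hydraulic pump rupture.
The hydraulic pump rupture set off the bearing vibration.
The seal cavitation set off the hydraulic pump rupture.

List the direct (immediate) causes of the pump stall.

the bearing vibration, the outlet bearing rupture

Upstream contributors include the seal cavitation, the hydraulic pump rupture, the outlet pump wear, but only the bearing vibration, the outlet bearing rupture feed directly into the pump stall.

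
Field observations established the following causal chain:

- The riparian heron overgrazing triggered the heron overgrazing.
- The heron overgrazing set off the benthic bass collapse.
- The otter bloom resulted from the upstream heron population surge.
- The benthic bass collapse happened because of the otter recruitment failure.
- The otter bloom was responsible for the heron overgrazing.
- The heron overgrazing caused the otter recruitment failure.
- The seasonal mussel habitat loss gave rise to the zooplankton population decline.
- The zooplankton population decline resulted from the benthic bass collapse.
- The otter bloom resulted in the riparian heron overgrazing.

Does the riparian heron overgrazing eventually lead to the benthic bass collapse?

Yes

There is a causal chain: the riparian heron overgrazing → the heron overgrazing → the benthic bass collapse.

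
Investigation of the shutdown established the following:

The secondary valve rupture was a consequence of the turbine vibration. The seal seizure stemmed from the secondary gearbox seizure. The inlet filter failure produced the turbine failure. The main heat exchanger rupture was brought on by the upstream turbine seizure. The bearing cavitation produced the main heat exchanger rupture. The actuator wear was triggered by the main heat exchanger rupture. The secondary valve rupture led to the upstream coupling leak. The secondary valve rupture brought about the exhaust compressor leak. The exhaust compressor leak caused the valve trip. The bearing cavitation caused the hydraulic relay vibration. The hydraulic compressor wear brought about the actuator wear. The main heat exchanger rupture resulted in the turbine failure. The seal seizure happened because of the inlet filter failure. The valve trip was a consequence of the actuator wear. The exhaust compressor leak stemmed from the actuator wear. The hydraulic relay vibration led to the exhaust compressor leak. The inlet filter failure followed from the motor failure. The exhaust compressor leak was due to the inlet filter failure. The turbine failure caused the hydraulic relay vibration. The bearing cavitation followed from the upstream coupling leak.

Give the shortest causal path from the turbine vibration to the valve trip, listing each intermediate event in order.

the turbine vibration → the secondary valve rupture → the exhaust compressor leak → the valve trip

the turbine vibration → the secondary valve rupture
the secondary valve rupture → the exhaust compressor leak
the exhaust compressor leak → the valve trip
Length: 3 steps.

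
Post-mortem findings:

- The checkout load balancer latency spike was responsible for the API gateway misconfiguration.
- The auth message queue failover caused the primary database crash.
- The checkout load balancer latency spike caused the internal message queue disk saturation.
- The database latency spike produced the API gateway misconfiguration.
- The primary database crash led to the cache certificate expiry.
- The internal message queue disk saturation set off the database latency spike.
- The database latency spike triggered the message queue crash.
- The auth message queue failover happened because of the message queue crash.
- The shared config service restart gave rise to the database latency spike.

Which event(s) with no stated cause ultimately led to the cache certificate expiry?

the checkout load balancer latency spike, the shared config service restart

Tracing upstream from the cache certificate expiry: the cache certificate expiry ← the primary database crash ← the auth message queue failover ← the message queue crash ← the database latency spike ← the internal message queue disk saturation ← the checkout load balancer latency spike.
A separate upstream branch: the cache certificate expiry ← the primary database crash ← the auth message queue failover ← the message queue crash ← the database latency spike ← the shared config service restart.
Each of those chain origins has no stated cause.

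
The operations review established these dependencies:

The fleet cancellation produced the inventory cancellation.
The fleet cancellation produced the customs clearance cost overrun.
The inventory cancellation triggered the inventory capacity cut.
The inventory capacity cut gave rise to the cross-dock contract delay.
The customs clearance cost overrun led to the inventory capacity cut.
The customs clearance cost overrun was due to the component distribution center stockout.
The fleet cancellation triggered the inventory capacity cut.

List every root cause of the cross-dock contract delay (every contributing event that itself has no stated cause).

Tracing upstream from the cross-dock contract delay: the cross-dock contract delay ← the inventory capacity cut ← the fleet cancellation.
A separate upstream branch: the cross-dock contract delay ← the inventory capacity cut ← the customs clearance cost overrun ← the component distribution center stockout.
Each of those chain origins has no stated cause.

the component distribution center stockout, the fleet cancellation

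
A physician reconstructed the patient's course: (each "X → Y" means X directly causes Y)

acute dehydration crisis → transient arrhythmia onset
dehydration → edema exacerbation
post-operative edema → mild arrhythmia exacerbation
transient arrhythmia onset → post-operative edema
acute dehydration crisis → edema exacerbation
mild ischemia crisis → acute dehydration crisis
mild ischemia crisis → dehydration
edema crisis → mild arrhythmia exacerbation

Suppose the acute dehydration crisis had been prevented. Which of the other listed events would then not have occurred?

Downstream of the acute dehydration crisis: the transient arrhythmia onset, the edema exacerbation, the post-operative edema, the mild arrhythmia exacerbation.
Of those, still caused via another path: the edema exacerbation, the mild arrhythmia exacerbation.
The remainder have no surviving cause.

the post-operative edema, the transient arrhythmia onset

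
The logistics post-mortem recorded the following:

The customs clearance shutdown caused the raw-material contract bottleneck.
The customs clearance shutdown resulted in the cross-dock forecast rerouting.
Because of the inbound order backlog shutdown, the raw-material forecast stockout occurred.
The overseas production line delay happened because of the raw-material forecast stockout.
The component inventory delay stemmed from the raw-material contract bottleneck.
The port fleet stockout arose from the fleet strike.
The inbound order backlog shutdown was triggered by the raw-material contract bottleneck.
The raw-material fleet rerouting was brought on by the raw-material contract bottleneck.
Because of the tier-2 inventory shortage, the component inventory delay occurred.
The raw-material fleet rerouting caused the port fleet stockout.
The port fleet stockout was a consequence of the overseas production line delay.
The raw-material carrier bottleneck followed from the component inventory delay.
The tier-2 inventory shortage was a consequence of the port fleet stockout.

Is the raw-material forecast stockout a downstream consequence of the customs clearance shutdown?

There is a causal chain: the customs clearance shutdown → the raw-material contract bottleneck → the inbound order backlog shutdown → the raw-material forecast stockout.

Yes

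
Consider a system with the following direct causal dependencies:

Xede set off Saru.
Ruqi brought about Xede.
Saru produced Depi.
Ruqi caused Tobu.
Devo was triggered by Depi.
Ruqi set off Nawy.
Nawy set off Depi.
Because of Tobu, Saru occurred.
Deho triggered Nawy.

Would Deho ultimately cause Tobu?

No

Deho leads to Nawy, Depi, Devo; Tobu is not among them.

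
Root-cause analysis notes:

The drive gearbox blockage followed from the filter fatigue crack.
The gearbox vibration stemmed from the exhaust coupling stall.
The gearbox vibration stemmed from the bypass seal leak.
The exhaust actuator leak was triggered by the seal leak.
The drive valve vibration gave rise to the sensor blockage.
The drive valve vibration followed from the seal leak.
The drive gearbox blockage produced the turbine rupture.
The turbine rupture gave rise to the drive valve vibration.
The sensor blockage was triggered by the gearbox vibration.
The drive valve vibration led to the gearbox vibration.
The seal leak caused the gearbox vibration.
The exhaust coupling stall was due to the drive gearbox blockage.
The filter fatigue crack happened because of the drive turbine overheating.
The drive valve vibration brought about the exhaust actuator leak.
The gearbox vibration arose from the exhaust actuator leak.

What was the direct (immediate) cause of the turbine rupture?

Upstream contributors include the drive turbine overheating, the filter fatigue crack, but only the drive gearbox blockage feeds directly into the turbine rupture.

the drive gearbox blockage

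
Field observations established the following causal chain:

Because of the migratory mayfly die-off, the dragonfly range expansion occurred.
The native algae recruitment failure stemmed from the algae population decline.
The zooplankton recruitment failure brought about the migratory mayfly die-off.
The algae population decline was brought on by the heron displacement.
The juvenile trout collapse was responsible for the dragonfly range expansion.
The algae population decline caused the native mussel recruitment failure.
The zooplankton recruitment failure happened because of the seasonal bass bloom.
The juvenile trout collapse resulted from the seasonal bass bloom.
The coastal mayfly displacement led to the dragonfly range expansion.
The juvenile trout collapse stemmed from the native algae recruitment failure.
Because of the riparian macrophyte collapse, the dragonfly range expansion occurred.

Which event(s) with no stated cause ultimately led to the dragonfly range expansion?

Tracing upstream from the dragonfly range expansion: the dragonfly range expansion ← the juvenile trout collapse ← the seasonal bass bloom.
A separate upstream branch: the dragonfly range expansion ← the juvenile trout collapse ← the native algae recruitment failure ← the algae population decline ← the heron displacement.
A separate upstream branch: the dragonfly range expansion ← the riparian macrophyte collapse.
A separate upstream branch: the dragonfly range expansion ← the coastal mayfly displacement.
Each of those chain origins has no stated cause.

the coastal mayfly displacement, the heron displacement, the riparian macrophyte collapse, the seasonal bass bloom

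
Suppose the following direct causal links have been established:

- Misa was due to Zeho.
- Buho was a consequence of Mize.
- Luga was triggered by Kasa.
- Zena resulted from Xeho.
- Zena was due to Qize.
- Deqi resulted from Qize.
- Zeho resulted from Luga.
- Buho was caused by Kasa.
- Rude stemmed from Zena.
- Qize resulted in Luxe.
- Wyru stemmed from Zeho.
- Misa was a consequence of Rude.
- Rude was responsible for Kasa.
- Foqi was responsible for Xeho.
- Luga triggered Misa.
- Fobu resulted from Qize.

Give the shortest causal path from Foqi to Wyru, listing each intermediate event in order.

Foqi → Xeho
Xeho → Zena
Zena → Rude
Rude → Kasa
Kasa → Luga
Luga → Zeho
Zeho → Wyru
Length: 7 steps.

Foqi → Xeho → Zena → Rude → Kasa → Luga → Zeho → Wyru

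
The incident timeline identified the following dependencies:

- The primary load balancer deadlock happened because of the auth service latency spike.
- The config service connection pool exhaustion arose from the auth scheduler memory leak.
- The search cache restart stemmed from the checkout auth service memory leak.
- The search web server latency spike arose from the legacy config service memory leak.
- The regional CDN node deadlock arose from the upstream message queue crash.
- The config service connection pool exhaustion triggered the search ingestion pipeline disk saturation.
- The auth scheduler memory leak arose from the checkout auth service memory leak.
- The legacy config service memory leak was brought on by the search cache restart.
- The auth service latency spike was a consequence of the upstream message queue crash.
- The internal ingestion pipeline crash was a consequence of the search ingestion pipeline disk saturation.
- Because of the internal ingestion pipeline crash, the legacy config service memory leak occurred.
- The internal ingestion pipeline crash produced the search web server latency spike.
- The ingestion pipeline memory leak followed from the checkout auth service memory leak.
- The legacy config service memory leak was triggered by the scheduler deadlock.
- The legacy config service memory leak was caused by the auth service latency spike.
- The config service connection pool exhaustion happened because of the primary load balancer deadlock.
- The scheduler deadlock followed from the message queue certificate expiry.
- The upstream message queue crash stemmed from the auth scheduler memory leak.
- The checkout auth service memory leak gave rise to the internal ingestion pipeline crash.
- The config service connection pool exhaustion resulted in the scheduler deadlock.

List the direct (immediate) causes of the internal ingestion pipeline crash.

the checkout auth service memory leak, the search ingestion pipeline disk saturation

Upstream contributors include the auth scheduler memory leak, the upstream message queue crash, the auth service latency spike, the primary load balancer deadlock, the config service connection pool exhaustion, but only the checkout auth service memory leak, the search ingestion pipeline disk saturation feed directly into the internal ingestion pipeline crash.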